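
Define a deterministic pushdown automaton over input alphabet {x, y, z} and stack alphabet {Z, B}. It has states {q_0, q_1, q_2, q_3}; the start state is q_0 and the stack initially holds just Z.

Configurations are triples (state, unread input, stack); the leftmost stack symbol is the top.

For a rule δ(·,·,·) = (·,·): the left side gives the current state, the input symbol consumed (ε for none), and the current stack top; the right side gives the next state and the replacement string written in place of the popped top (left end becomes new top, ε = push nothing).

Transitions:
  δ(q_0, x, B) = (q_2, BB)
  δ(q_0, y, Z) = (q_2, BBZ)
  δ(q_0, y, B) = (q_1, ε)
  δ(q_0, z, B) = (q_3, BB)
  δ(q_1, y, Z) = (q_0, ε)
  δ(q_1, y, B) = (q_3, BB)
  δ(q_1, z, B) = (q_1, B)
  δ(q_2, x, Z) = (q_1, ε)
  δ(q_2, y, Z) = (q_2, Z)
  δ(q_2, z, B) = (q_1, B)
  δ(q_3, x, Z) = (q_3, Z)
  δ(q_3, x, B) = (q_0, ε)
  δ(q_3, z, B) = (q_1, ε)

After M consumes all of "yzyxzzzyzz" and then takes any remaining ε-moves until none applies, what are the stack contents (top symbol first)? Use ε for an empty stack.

BBZ

(q_0, yzyxzzzyzz, Z)
  read y, top Z: go to q_2, push BBZ → (q_2, zyxzzzyzz, BBZ)
  read z, top B: go to q_1, push B → (q_1, yxzzzyzz, BBZ)
  read y, top B: go to q_3, push BB → (q_3, xzzzyzz, BBBZ)
  read x, top B: go to q_0, push ε → (q_0, zzzyzz, BBZ)
  read z, top B: go to q_3, push BB → (q_3, zzyzz, BBBZ)
  read z, top B: go to q_1, push ε → (q_1, zyzz, BBZ)
  read z, top B: go to q_1, push B → (q_1, yzz, BBZ)
  read y, top B: go to q_3, push BB → (q_3, zz, BBBZ)
  read z, top B: go to q_1, push ε → (q_1, z, BBZ)
  read z, top B: go to q_1, push B → (q_1, ε, BBZ)
All input consumed in state q_1 with stack BBZ.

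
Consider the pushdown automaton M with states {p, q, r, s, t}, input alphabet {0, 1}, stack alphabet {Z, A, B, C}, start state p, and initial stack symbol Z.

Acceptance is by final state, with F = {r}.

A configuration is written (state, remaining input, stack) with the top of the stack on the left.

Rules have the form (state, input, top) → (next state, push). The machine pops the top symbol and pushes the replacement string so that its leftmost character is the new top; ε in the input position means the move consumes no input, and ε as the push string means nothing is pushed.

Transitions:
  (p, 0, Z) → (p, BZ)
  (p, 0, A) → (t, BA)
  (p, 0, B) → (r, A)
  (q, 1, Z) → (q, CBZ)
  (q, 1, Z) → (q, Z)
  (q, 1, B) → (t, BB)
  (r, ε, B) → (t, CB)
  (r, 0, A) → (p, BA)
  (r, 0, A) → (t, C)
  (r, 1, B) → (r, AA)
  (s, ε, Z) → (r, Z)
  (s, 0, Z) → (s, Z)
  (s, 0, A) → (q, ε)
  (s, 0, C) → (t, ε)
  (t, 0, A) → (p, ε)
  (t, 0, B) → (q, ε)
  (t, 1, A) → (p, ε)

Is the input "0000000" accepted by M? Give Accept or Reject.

No computation consumes all input and reaches a final state.

Reject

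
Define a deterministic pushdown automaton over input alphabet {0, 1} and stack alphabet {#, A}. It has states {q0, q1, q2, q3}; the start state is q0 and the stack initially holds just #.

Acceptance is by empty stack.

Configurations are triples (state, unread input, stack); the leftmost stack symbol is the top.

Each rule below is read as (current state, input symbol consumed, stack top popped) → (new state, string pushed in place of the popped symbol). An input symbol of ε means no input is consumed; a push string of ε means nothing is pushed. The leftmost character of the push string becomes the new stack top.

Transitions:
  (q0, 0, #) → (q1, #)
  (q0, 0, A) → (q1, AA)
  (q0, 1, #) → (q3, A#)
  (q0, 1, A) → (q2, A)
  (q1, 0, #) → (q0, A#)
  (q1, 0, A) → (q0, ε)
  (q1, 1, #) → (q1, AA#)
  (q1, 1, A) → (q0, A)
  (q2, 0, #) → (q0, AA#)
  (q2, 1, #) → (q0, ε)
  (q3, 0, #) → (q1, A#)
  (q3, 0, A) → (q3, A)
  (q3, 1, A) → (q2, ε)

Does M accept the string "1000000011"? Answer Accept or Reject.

(q0, 1000000011, #)
  read 1, top #: go to q3, push A# → (q3, 000000011, A#)
  read 0, top A: go to q3, push A → (q3, 00000011, A#)
  read 0, top A: go to q3, push A → (q3, 0000011, A#)
  read 0, top A: go to q3, push A → (q3, 000011, A#)
  read 0, top A: go to q3, push A → (q3, 00011, A#)
  read 0, top A: go to q3, push A → (q3, 0011, A#)
  read 0, top A: go to q3, push A → (q3, 011, A#)
  read 0, top A: go to q3, push A → (q3, 11, A#)
  read 1, top A: go to q2, push ε → (q2, 1, #)
  read 1, top #: go to q0, push ε → (q0, ε, ε)
All input consumed and the stack is empty.

Accept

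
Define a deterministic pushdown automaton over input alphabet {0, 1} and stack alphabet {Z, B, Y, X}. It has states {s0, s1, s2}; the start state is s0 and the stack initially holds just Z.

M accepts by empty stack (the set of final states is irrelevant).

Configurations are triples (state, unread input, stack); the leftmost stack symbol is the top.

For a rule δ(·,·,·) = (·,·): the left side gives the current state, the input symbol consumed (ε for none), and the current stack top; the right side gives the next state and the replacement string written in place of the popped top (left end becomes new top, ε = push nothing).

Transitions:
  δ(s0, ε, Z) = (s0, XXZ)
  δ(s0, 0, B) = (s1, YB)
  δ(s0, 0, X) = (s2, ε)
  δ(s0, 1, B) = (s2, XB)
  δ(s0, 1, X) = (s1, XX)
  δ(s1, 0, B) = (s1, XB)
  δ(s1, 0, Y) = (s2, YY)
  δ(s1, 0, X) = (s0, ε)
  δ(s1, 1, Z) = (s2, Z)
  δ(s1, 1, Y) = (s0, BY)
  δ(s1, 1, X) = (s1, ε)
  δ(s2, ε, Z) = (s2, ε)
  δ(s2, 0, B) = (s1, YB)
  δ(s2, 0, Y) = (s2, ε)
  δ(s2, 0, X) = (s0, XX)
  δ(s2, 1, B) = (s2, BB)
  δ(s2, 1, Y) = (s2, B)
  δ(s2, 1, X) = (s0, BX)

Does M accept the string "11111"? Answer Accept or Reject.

Accept

(s0, 11111, Z) ⊢ (s0, 11111, XXZ) ⊢ (s1, 1111, XXXZ) ⊢ (s1, 111, XXZ) ⊢ (s1, 11, XZ) ⊢ (s1, 1, Z) ⊢ (s2, ε, Z) ⊢ (s2, ε, ε)
All input consumed and the stack is empty.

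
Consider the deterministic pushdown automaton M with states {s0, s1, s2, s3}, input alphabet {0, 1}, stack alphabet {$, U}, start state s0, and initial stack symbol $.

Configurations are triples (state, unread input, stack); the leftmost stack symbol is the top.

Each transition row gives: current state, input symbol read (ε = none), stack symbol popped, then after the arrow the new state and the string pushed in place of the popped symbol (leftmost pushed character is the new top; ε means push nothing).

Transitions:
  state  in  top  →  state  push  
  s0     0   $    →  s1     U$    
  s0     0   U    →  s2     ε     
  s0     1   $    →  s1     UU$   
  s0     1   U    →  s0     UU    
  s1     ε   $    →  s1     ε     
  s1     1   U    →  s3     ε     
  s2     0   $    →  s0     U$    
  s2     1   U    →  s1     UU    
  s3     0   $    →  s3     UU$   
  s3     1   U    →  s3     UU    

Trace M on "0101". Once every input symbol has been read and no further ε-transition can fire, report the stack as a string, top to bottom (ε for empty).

UUU$

(s0, 0101, $)
  read 0, top $: go to s1, push U$ → (s1, 101, U$)
  read 1, top U: go to s3, push ε → (s3, 01, $)
  read 0, top $: go to s3, push UU$ → (s3, 1, UU$)
  read 1, top U: go to s3, push UU → (s3, ε, UUU$)
All input consumed in state s3 with stack UUU$.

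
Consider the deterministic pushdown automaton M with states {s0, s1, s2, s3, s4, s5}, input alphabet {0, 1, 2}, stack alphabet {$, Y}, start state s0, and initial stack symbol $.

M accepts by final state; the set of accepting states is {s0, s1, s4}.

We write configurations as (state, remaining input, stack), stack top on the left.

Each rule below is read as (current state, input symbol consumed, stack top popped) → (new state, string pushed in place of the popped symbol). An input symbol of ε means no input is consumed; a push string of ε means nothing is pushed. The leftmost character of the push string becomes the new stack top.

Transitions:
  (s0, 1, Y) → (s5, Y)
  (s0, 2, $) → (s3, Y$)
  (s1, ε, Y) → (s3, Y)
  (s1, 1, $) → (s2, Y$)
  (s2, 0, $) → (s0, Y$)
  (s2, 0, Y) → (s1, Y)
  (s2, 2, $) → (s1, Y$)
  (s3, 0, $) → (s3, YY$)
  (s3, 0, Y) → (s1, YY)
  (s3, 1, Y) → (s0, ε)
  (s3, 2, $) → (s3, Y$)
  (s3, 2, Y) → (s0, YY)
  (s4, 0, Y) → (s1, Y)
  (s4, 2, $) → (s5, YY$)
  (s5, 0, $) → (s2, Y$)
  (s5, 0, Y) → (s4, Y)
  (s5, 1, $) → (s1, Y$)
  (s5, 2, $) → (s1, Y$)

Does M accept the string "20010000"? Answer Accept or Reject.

(s0, 20010000, $)
  read 2, top $: go to s3, push Y$ → (s3, 0010000, Y$)
  read 0, top Y: go to s1, push YY → (s1, 010000, YY$)
  ε-move, top Y: go to s3, push Y → (s3, 010000, YY$)
  read 0, top Y: go to s1, push YY → (s1, 10000, YYY$)
  ε-move, top Y: go to s3, push Y → (s3, 10000, YYY$)
  read 1, top Y: go to s0, push ε → (s0, 0000, YY$)
No transition applies at (s0, 0000, YY$); input not fully consumed.

Reject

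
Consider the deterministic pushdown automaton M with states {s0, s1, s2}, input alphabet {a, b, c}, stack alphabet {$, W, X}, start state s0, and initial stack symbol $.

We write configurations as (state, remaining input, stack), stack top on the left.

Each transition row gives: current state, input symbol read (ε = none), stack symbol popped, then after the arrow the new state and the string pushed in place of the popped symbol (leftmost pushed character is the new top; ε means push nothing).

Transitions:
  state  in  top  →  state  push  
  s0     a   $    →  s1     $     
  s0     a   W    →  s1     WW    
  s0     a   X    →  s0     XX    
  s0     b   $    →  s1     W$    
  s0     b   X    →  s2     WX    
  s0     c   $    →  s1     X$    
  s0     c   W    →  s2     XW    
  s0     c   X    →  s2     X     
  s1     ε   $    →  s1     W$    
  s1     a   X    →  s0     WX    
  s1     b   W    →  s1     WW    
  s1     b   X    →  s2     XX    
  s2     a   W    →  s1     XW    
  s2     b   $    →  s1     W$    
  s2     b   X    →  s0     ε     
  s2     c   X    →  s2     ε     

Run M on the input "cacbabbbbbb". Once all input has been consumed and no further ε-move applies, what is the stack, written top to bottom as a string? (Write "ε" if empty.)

WWWWWWWWX$

(s0, cacbabbbbbb, $)
  read c, top $: go to s1, push X$ → (s1, acbabbbbbb, X$)
  read a, top X: go to s0, push WX → (s0, cbabbbbbb, WX$)
  read c, top W: go to s2, push XW → (s2, babbbbbb, XWX$)
  read b, top X: go to s0, push ε → (s0, abbbbbb, WX$)
  read a, top W: go to s1, push WW → (s1, bbbbbb, WWX$)
  read b, top W: go to s1, push WW → (s1, bbbbb, WWWX$)
  read b, top W: go to s1, push WW → (s1, bbbb, WWWWX$)
  read b, top W: go to s1, push WW → (s1, bbb, WWWWWX$)
  read b, top W: go to s1, push WW → (s1, bb, WWWWWWX$)
  read b, top W: go to s1, push WW → (s1, b, WWWWWWWX$)
  read b, top W: go to s1, push WW → (s1, ε, WWWWWWWWX$)
All input consumed in state s1 with stack WWWWWWWWX$.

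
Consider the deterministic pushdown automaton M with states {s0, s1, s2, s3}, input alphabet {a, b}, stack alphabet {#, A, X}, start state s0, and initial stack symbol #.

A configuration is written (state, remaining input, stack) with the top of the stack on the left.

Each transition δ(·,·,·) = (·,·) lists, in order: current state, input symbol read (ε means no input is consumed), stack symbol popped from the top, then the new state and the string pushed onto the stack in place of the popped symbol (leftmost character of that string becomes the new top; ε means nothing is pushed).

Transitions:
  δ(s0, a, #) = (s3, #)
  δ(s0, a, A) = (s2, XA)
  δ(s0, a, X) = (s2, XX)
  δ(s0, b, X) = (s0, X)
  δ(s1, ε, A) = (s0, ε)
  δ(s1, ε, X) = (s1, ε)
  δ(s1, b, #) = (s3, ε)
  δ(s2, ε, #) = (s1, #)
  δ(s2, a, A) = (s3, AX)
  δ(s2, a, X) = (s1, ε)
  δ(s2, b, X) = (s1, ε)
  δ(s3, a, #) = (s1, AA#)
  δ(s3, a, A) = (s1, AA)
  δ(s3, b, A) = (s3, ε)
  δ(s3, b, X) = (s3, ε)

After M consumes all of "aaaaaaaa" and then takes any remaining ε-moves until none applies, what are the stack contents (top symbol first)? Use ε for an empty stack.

(s0, aaaaaaaa, #)
  read a, top #: go to s3, push # → (s3, aaaaaaa, #)
  read a, top #: go to s1, push AA# → (s1, aaaaaa, AA#)
  ε-move, top A: go to s0, push ε → (s0, aaaaaa, A#)
  read a, top A: go to s2, push XA → (s2, aaaaa, XA#)
  read a, top X: go to s1, push ε → (s1, aaaa, A#)
  ε-move, top A: go to s0, push ε → (s0, aaaa, #)
  read a, top #: go to s3, push # → (s3, aaa, #)
  read a, top #: go to s1, push AA# → (s1, aa, AA#)
  ε-move, top A: go to s0, push ε → (s0, aa, A#)
  read a, top A: go to s2, push XA → (s2, a, XA#)
  read a, top X: go to s1, push ε → (s1, ε, A#)
  ε-move, top A: go to s0, push ε → (s0, ε, #)
All input consumed in state s0 with stack #.

#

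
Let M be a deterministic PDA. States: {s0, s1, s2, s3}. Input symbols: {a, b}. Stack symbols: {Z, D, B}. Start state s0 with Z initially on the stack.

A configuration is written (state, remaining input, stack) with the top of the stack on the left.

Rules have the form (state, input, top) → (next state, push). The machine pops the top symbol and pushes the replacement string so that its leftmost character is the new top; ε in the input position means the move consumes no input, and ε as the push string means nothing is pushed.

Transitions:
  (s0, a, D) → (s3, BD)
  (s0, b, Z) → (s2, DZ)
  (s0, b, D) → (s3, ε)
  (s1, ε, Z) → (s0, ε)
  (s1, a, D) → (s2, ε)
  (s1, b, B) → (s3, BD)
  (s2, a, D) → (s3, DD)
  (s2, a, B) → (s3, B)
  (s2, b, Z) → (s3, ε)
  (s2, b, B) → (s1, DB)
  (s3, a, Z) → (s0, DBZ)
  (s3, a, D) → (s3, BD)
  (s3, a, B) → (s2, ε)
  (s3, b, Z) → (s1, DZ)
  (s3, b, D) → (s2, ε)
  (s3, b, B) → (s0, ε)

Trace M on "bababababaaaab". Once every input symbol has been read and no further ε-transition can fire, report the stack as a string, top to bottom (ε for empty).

(s0, bababababaaaab, Z)
  read b, top Z: go to s2, push DZ → (s2, ababababaaaab, DZ)
  read a, top D: go to s3, push DD → (s3, babababaaaab, DDZ)
  read b, top D: go to s2, push ε → (s2, abababaaaab, DZ)
  read a, top D: go to s3, push DD → (s3, bababaaaab, DDZ)
  read b, top D: go to s2, push ε → (s2, ababaaaab, DZ)
  read a, top D: go to s3, push DD → (s3, babaaaab, DDZ)
  read b, top D: go to s2, push ε → (s2, abaaaab, DZ)
  read a, top D: go to s3, push DD → (s3, baaaab, DDZ)
  read b, top D: go to s2, push ε → (s2, aaaab, DZ)
  read a, top D: go to s3, push DD → (s3, aaab, DDZ)
  read a, top D: go to s3, push BD → (s3, aab, BDDZ)
  read a, top B: go to s2, push ε → (s2, ab, DDZ)
  read a, top D: go to s3, push DD → (s3, b, DDDZ)
  read b, top D: go to s2, push ε → (s2, ε, DDZ)
All input consumed in state s2 with stack DDZ.

DDZ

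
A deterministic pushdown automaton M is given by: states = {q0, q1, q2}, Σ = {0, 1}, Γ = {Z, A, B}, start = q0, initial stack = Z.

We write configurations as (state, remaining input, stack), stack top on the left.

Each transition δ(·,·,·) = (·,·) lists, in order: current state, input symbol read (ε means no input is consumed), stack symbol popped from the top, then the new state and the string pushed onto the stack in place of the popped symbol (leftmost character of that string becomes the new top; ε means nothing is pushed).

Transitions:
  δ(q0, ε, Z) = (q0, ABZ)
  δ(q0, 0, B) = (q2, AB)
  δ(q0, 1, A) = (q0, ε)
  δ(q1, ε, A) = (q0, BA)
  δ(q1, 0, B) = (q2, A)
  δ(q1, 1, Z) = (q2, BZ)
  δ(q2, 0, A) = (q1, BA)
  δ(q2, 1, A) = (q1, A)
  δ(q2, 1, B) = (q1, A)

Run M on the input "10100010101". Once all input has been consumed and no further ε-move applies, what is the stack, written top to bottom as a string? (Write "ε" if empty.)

(q0, 10100010101, Z)
  ε-move, top Z: go to q0, push ABZ → (q0, 10100010101, ABZ)
  read 1, top A: go to q0, push ε → (q0, 0100010101, BZ)
  read 0, top B: go to q2, push AB → (q2, 100010101, ABZ)
  read 1, top A: go to q1, push A → (q1, 00010101, ABZ)
  ε-move, top A: go to q0, push BA → (q0, 00010101, BABZ)
  read 0, top B: go to q2, push AB → (q2, 0010101, ABABZ)
  read 0, top A: go to q1, push BA → (q1, 010101, BABABZ)
  read 0, top B: go to q2, push A → (q2, 10101, AABABZ)
  read 1, top A: go to q1, push A → (q1, 0101, AABABZ)
  ε-move, top A: go to q0, push BA → (q0, 0101, BAABABZ)
  read 0, top B: go to q2, push AB → (q2, 101, ABAABABZ)
  read 1, top A: go to q1, push A → (q1, 01, ABAABABZ)
  ε-move, top A: go to q0, push BA → (q0, 01, BABAABABZ)
  read 0, top B: go to q2, push AB → (q2, 1, ABABAABABZ)
  read 1, top A: go to q1, push A → (q1, ε, ABABAABABZ)
  ε-move, top A: go to q0, push BA → (q0, ε, BABABAABABZ)
All input consumed in state q0 with stack BABABAABABZ.

BABABAABABZ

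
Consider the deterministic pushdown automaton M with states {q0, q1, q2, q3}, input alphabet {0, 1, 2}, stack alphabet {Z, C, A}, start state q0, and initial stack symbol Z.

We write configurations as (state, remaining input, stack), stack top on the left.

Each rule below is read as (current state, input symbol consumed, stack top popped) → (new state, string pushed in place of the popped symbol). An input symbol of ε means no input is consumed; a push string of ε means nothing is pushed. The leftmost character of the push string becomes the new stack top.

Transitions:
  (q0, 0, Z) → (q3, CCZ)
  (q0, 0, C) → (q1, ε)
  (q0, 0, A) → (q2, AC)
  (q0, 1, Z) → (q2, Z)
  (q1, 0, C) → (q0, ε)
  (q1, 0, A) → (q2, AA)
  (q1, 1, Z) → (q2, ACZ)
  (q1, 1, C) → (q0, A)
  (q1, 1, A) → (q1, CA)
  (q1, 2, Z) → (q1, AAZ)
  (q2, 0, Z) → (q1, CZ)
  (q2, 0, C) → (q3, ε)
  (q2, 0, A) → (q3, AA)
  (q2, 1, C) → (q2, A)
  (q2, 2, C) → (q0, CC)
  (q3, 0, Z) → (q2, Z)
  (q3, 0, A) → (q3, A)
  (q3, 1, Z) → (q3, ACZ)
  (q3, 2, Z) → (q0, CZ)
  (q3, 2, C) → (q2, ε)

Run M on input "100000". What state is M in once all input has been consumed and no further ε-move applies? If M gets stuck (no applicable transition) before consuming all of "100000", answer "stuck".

stuck

(q0, 100000, Z)
  read 1, top Z: go to q2, push Z → (q2, 00000, Z)
  read 0, top Z: go to q1, push CZ → (q1, 0000, CZ)
  read 0, top C: go to q0, push ε → (q0, 000, Z)
  read 0, top Z: go to q3, push CCZ → (q3, 00, CCZ)
No transition for (q3, 0, top C); M blocks with input 00 remaining.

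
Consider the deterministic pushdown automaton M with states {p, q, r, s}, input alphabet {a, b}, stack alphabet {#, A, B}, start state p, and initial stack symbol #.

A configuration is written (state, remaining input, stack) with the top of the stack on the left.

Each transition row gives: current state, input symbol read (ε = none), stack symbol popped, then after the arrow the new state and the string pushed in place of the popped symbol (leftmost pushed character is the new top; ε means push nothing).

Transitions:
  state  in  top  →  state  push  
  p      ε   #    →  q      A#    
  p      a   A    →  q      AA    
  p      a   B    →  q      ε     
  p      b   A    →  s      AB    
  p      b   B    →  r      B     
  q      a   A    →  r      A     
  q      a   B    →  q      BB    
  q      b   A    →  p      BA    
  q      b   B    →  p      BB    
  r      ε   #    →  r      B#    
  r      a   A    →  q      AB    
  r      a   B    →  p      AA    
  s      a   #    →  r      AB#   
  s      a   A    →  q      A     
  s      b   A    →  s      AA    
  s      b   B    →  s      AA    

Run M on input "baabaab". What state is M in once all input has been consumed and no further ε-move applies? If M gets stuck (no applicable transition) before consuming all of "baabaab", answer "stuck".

stuck

(p, baabaab, #)
  ε-move, top #: go to q, push A# → (q, baabaab, A#)
  read b, top A: go to p, push BA → (p, aabaab, BA#)
  read a, top B: go to q, push ε → (q, abaab, A#)
  read a, top A: go to r, push A → (r, baab, A#)
No transition for (r, b, top A); M blocks with input baab remaining.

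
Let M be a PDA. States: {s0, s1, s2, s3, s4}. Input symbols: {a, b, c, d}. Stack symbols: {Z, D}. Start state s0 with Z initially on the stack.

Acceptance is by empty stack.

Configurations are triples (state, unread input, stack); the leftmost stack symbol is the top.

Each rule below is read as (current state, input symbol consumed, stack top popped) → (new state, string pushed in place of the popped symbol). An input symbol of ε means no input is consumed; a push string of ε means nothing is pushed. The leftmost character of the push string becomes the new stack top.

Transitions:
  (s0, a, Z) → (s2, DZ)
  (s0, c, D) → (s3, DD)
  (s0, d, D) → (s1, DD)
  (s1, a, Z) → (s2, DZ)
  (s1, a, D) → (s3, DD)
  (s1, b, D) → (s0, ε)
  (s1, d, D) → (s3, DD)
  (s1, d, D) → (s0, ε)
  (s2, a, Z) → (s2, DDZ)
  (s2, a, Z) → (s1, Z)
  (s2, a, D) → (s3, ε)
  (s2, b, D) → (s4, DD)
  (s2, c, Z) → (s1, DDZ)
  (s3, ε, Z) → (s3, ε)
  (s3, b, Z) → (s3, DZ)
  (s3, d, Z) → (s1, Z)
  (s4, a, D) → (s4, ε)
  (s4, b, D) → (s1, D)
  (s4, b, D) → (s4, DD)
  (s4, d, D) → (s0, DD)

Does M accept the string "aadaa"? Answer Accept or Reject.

Accept

One accepting computation: (s0, aadaa, Z) ⊢ (s2, adaa, DZ) ⊢ (s3, daa, Z) ⊢ (s1, aa, Z) ⊢ (s2, a, DZ) ⊢ (s3, ε, Z) ⊢ (s3, ε, ε)
All input consumed and the stack is empty.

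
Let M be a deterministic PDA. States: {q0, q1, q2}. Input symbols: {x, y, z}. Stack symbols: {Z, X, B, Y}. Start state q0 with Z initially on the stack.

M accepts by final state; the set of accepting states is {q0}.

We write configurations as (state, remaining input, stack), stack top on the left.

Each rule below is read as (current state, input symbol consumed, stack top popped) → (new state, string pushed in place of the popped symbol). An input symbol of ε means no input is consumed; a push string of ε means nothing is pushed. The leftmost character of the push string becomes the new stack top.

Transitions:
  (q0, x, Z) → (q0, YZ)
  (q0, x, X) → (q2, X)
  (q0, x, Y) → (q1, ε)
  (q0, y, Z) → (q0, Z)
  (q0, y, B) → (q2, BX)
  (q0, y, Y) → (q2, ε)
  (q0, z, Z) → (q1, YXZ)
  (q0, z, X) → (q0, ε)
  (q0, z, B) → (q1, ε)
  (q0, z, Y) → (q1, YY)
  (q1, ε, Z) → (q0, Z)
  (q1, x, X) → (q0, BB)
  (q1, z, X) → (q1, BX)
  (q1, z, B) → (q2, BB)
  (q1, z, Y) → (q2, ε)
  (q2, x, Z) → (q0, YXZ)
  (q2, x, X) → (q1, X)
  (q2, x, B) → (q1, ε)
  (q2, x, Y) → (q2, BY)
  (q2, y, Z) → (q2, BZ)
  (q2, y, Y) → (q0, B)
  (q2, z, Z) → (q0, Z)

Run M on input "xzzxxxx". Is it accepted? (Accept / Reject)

Reject

(q0, xzzxxxx, Z)
  read x, top Z: go to q0, push YZ → (q0, zzxxxx, YZ)
  read z, top Y: go to q1, push YY → (q1, zxxxx, YYZ)
  read z, top Y: go to q2, push ε → (q2, xxxx, YZ)
  read x, top Y: go to q2, push BY → (q2, xxx, BYZ)
  read x, top B: go to q1, push ε → (q1, xx, YZ)
No transition applies at (q1, xx, YZ); input not fully consumed.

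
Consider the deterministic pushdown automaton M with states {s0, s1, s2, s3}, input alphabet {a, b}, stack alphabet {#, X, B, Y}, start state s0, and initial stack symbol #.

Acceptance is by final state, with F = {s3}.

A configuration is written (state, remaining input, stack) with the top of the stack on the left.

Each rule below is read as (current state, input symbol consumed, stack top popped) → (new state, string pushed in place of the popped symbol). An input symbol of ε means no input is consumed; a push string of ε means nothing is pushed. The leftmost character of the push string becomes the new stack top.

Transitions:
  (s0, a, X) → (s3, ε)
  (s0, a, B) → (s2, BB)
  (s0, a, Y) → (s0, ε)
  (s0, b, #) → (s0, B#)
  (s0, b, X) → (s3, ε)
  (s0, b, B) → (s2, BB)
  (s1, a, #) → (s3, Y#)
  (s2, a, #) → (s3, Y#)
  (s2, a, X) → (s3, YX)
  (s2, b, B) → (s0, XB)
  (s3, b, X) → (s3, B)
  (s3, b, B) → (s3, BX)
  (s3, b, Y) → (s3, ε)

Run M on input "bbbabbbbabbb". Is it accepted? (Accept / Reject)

(s0, bbbabbbbabbb, #)
  read b, top #: go to s0, push B# → (s0, bbabbbbabbb, B#)
  read b, top B: go to s2, push BB → (s2, babbbbabbb, BB#)
  read b, top B: go to s0, push XB → (s0, abbbbabbb, XBB#)
  read a, top X: go to s3, push ε → (s3, bbbbabbb, BB#)
  read b, top B: go to s3, push BX → (s3, bbbabbb, BXB#)
  read b, top B: go to s3, push BX → (s3, bbabbb, BXXB#)
  read b, top B: go to s3, push BX → (s3, babbb, BXXXB#)
  read b, top B: go to s3, push BX → (s3, abbb, BXXXXB#)
No transition applies at (s3, abbb, BXXXXB#); input not fully consumed.

Reject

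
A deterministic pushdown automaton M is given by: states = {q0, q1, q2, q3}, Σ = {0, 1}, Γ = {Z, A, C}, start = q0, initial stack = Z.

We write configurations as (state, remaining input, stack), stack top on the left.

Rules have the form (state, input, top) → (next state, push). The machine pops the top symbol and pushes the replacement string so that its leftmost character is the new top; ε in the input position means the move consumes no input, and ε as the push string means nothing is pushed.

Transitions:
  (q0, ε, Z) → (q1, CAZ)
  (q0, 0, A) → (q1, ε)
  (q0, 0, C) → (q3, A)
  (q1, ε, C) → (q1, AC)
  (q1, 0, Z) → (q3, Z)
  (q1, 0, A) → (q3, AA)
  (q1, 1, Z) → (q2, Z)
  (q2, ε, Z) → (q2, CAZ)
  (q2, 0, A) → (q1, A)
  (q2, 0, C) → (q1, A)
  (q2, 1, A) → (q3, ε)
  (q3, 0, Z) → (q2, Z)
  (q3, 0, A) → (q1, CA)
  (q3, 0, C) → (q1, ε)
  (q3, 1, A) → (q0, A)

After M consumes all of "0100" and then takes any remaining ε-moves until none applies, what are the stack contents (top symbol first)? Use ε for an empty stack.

(q0, 0100, Z)
  ε-move, top Z: go to q1, push CAZ → (q1, 0100, CAZ)
  ε-move, top C: go to q1, push AC → (q1, 0100, ACAZ)
  read 0, top A: go to q3, push AA → (q3, 100, AACAZ)
  read 1, top A: go to q0, push A → (q0, 00, AACAZ)
  read 0, top A: go to q1, push ε → (q1, 0, ACAZ)
  read 0, top A: go to q3, push AA → (q3, ε, AACAZ)
All input consumed in state q3 with stack AACAZ.

AACAZ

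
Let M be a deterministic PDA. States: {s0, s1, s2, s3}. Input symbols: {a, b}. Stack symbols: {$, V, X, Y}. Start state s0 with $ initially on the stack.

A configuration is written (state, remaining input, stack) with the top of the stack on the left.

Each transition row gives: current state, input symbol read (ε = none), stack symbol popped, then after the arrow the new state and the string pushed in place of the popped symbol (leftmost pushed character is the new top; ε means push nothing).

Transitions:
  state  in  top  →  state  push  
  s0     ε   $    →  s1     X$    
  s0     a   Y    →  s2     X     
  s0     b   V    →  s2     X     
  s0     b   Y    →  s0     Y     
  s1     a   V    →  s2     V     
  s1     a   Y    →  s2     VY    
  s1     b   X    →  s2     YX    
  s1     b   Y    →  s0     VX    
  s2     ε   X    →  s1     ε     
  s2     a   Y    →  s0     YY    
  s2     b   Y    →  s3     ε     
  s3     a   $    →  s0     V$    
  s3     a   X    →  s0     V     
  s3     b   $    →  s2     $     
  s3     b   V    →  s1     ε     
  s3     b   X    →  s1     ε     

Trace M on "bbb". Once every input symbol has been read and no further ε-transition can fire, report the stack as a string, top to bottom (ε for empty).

$

(s0, bbb, $)
  ε-move, top $: go to s1, push X$ → (s1, bbb, X$)
  read b, top X: go to s2, push YX → (s2, bb, YX$)
  read b, top Y: go to s3, push ε → (s3, b, X$)
  read b, top X: go to s1, push ε → (s1, ε, $)
All input consumed in state s1 with stack $.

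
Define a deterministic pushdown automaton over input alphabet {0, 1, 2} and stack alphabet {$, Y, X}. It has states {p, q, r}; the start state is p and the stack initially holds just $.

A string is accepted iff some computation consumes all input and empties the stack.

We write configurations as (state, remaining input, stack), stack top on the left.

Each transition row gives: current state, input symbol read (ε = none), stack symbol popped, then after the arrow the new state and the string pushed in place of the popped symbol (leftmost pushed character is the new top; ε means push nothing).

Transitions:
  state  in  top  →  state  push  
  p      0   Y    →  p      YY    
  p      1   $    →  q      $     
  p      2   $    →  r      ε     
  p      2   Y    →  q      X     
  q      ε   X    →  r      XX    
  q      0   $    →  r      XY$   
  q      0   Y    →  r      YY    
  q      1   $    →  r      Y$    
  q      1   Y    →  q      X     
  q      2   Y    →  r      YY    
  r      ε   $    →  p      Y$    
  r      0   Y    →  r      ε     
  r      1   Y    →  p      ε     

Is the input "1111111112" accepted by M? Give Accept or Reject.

Accept

(p, 1111111112, $)
  read 1, top $: go to q, push $ → (q, 111111112, $)
  read 1, top $: go to r, push Y$ → (r, 11111112, Y$)
  read 1, top Y: go to p, push ε → (p, 1111112, $)
  read 1, top $: go to q, push $ → (q, 111112, $)
  read 1, top $: go to r, push Y$ → (r, 11112, Y$)
  read 1, top Y: go to p, push ε → (p, 1112, $)
  read 1, top $: go to q, push $ → (q, 112, $)
  read 1, top $: go to r, push Y$ → (r, 12, Y$)
  read 1, top Y: go to p, push ε → (p, 2, $)
  read 2, top $: go to r, push ε → (r, ε, ε)
All input consumed and the stack is empty.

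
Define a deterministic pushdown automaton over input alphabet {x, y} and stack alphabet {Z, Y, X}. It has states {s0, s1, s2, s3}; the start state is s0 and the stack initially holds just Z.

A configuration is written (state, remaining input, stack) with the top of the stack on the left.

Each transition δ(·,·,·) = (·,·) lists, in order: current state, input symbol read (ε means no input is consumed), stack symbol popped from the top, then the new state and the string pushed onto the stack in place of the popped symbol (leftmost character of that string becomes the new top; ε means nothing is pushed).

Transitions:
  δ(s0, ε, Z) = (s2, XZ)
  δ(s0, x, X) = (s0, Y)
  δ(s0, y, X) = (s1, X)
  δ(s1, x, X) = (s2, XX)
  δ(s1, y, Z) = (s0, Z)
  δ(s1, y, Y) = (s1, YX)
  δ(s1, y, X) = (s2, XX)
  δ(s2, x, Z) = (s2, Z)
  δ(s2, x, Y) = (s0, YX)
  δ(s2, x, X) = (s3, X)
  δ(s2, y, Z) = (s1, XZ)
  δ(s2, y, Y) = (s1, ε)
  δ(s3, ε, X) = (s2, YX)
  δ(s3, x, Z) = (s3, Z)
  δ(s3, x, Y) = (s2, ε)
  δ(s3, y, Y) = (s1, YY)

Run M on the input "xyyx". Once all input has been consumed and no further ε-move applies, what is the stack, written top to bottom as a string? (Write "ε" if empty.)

YXXZ

(s0, xyyx, Z) ⊢ (s2, xyyx, XZ) ⊢ (s3, yyx, XZ) ⊢ (s2, yyx, YXZ) ⊢ (s1, yx, XZ) ⊢ (s2, x, XXZ) ⊢ (s3, ε, XXZ) ⊢ (s2, ε, YXXZ)
All input consumed in state s2 with stack YXXZ.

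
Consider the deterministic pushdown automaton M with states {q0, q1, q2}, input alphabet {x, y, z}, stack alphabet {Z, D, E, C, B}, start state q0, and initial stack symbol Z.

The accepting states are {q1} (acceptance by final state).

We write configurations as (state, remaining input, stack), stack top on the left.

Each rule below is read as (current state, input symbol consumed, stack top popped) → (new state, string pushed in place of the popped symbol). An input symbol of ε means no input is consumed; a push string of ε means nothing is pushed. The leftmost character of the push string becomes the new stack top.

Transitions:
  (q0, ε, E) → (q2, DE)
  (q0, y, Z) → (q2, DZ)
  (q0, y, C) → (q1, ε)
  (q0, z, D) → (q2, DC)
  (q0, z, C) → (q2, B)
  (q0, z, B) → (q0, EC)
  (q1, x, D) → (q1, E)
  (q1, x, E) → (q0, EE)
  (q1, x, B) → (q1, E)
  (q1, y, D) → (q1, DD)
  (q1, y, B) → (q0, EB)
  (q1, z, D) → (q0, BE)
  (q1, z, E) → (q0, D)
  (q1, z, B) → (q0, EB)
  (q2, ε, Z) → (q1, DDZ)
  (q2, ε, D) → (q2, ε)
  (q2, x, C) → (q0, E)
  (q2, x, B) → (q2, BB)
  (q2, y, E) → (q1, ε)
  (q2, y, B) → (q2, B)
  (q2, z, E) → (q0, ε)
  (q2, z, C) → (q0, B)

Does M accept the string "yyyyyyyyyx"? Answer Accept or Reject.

(q0, yyyyyyyyyx, Z) ⊢ (q2, yyyyyyyyx, DZ) ⊢ (q2, yyyyyyyyx, Z) ⊢ (q1, yyyyyyyyx, DDZ) ⊢ (q1, yyyyyyyx, DDDZ) ⊢ (q1, yyyyyyx, DDDDZ) ⊢ (q1, yyyyyx, DDDDDZ) ⊢ (q1, yyyyx, DDDDDDZ) ⊢ (q1, yyyx, DDDDDDDZ) ⊢ (q1, yyx, DDDDDDDDZ) ⊢ (q1, yx, DDDDDDDDDZ) ⊢ (q1, x, DDDDDDDDDDZ) ⊢ (q1, ε, EDDDDDDDDDZ)
All input consumed; state q1 ∈ F.

Accept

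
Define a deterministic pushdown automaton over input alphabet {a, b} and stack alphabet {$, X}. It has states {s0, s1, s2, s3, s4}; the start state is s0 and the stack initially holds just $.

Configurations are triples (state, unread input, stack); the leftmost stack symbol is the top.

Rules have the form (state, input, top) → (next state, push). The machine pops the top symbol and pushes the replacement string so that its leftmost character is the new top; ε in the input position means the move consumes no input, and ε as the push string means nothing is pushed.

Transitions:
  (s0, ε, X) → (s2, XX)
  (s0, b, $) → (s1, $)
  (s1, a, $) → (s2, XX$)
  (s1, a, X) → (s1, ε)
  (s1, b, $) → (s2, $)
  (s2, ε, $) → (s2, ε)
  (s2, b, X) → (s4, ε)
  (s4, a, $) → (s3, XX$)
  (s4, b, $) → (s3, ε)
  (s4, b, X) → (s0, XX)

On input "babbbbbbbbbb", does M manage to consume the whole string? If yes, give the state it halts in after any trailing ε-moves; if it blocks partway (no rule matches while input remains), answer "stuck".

(s0, babbbbbbbbbb, $) ⊢ (s1, abbbbbbbbbb, $) ⊢ (s2, bbbbbbbbbb, XX$) ⊢ (s4, bbbbbbbbb, X$) ⊢ (s0, bbbbbbbb, XX$) ⊢ (s2, bbbbbbbb, XXX$) ⊢ (s4, bbbbbbb, XX$) ⊢ (s0, bbbbbb, XXX$) ⊢ (s2, bbbbbb, XXXX$) ⊢ (s4, bbbbb, XXX$) ⊢ (s0, bbbb, XXXX$) ⊢ (s2, bbbb, XXXXX$) ⊢ (s4, bbb, XXXX$) ⊢ (s0, bb, XXXXX$) ⊢ (s2, bb, XXXXXX$) ⊢ (s4, b, XXXXX$) ⊢ (s0, ε, XXXXXX$) ⊢ (s2, ε, XXXXXXX$)
All input consumed; M is in state s2.

s2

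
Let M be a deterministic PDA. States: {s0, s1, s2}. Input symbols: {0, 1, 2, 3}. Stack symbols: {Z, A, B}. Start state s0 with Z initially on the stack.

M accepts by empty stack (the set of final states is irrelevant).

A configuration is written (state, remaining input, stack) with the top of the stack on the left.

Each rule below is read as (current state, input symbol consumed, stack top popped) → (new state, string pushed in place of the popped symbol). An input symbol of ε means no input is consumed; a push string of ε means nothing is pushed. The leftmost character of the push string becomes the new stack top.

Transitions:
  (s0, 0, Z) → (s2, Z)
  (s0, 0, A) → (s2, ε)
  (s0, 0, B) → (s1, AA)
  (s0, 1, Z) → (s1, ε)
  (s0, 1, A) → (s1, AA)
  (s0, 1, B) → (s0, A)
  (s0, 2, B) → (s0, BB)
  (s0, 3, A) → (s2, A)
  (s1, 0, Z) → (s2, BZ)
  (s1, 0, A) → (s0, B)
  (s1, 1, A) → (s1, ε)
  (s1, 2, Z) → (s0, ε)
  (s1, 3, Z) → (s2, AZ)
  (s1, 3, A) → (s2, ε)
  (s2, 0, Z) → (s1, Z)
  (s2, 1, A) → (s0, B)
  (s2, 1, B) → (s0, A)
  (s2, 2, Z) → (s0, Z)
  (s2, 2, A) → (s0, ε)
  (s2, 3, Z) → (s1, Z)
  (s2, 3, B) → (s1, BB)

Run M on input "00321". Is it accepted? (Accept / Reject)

(s0, 00321, Z)
  read 0, top Z: go to s2, push Z → (s2, 0321, Z)
  read 0, top Z: go to s1, push Z → (s1, 321, Z)
  read 3, top Z: go to s2, push AZ → (s2, 21, AZ)
  read 2, top A: go to s0, push ε → (s0, 1, Z)
  read 1, top Z: go to s1, push ε → (s1, ε, ε)
All input consumed and the stack is empty.

Accept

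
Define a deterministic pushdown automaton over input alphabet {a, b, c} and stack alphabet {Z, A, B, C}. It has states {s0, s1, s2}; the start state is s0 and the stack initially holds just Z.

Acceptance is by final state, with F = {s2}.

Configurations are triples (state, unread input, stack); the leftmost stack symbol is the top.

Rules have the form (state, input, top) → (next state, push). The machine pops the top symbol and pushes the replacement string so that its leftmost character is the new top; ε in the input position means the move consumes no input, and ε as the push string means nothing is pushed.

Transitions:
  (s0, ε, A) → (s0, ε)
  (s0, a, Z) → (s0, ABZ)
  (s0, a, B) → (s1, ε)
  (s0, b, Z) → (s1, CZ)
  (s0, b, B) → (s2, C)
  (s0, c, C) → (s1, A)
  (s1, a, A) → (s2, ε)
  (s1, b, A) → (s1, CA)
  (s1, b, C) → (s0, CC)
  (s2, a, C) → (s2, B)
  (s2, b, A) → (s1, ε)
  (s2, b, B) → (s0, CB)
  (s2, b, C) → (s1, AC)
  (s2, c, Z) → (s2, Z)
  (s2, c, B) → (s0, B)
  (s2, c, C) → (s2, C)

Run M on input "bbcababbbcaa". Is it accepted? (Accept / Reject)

(s0, bbcababbbcaa, Z)
  read b, top Z: go to s1, push CZ → (s1, bcababbbcaa, CZ)
  read b, top C: go to s0, push CC → (s0, cababbbcaa, CCZ)
  read c, top C: go to s1, push A → (s1, ababbbcaa, ACZ)
  read a, top A: go to s2, push ε → (s2, babbbcaa, CZ)
  read b, top C: go to s1, push AC → (s1, abbbcaa, ACZ)
  read a, top A: go to s2, push ε → (s2, bbbcaa, CZ)
  read b, top C: go to s1, push AC → (s1, bbcaa, ACZ)
  read b, top A: go to s1, push CA → (s1, bcaa, CACZ)
  read b, top C: go to s0, push CC → (s0, caa, CCACZ)
  read c, top C: go to s1, push A → (s1, aa, ACACZ)
  read a, top A: go to s2, push ε → (s2, a, CACZ)
  read a, top C: go to s2, push B → (s2, ε, BACZ)
All input consumed; state s2 ∈ F.

Accept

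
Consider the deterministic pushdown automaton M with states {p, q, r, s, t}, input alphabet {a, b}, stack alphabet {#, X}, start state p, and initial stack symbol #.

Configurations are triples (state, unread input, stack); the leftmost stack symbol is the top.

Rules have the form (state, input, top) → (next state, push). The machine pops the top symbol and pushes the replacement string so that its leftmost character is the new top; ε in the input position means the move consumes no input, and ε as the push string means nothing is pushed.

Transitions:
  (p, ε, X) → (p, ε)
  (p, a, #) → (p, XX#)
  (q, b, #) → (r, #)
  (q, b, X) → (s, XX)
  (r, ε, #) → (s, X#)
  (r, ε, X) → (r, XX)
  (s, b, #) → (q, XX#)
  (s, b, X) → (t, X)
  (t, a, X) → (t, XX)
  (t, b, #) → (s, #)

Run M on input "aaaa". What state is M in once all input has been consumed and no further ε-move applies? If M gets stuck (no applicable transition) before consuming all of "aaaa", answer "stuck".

p

(p, aaaa, #)
  read a, top #: go to p, push XX# → (p, aaa, XX#)
  ε-move, top X: go to p, push ε → (p, aaa, X#)
  ε-move, top X: go to p, push ε → (p, aaa, #)
  read a, top #: go to p, push XX# → (p, aa, XX#)
  ε-move, top X: go to p, push ε → (p, aa, X#)
  ε-move, top X: go to p, push ε → (p, aa, #)
  read a, top #: go to p, push XX# → (p, a, XX#)
  ε-move, top X: go to p, push ε → (p, a, X#)
  ε-move, top X: go to p, push ε → (p, a, #)
  read a, top #: go to p, push XX# → (p, ε, XX#)
  ε-move, top X: go to p, push ε → (p, ε, X#)
  ε-move, top X: go to p, push ε → (p, ε, #)
All input consumed; M is in state p.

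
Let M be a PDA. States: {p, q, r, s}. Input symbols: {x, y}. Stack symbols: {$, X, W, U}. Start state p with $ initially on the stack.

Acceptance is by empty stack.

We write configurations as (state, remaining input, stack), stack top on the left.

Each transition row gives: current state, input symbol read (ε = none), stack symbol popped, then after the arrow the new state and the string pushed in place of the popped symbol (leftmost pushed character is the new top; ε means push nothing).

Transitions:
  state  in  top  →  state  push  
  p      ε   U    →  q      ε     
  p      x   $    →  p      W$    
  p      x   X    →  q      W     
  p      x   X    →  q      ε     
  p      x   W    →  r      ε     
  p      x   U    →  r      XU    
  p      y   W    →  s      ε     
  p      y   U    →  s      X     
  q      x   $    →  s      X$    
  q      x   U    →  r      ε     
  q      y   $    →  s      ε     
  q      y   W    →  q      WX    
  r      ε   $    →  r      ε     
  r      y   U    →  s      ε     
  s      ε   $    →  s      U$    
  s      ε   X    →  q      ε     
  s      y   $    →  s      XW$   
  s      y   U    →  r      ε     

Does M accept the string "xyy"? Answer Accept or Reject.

Accept

One accepting computation: (p, xyy, $) ⊢ (p, yy, W$) ⊢ (s, y, $) ⊢ (s, y, U$) ⊢ (r, ε, $) ⊢ (r, ε, ε)
All input consumed and the stack is empty.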